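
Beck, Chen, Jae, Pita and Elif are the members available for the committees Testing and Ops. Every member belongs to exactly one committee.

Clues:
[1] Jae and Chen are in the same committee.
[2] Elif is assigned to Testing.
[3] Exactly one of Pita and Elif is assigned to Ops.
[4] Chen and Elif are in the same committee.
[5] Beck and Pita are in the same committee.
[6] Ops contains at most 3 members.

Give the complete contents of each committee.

Testing = {Chen, Elif, Jae}; Ops = {Beck, Pita}

From (2): Elif ∈ Testing.
(3) (exactly one): Pita ∈ Ops.
(4): Chen matches Elif: Chen ∈ Testing.
(5): Beck matches Pita: Beck ∉ Testing.
(5): Beck matches Pita: Beck ∈ Ops.
(1): Jae matches Chen: Jae ∈ Testing.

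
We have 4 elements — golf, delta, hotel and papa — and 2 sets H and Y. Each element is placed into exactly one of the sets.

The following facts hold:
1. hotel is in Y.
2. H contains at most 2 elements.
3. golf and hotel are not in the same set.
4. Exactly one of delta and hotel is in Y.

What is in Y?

From (1): hotel ∈ Y.
(3): golf ∉ Y.
(4) (exactly one): delta ∉ Y.
Only one set left: golf ∈ H.
Only one set left: delta ∈ H.
(2): H already has 2, so the rest are out.
Only one set left: papa ∈ Y.

Y = {hotel, papa}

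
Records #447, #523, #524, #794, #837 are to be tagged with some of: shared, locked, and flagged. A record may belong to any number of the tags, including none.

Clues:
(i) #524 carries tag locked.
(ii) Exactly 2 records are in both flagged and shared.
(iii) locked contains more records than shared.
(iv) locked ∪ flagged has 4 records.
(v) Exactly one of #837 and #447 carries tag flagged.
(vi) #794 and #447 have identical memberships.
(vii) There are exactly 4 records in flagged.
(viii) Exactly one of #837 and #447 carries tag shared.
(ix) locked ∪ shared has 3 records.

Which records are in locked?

locked = {#447, #524, #794}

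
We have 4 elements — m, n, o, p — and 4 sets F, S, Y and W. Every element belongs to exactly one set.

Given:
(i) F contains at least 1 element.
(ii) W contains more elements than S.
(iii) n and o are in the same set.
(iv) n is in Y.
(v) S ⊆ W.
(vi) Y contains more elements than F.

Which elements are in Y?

Y = {n, o}

From (iv): n ∈ Y.
(iii): o matches n: o ∉ F.
(iii): o matches n: o ∉ S.
(iii): o matches n: o ∈ Y.
Suppose m ∈ Y: no assignment then satisfies all the clues, so m ∉ Y.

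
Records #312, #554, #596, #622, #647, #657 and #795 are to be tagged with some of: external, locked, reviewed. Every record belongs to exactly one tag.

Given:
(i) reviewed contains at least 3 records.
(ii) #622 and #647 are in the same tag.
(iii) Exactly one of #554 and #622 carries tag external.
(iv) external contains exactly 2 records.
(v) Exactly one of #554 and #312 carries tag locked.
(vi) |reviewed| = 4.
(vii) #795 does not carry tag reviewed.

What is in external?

external = {#554, #795}

From (vii): #795 ∉ reviewed.
Suppose #312 ∈ external: no assignment then satisfies all the clues, so #312 ∉ external.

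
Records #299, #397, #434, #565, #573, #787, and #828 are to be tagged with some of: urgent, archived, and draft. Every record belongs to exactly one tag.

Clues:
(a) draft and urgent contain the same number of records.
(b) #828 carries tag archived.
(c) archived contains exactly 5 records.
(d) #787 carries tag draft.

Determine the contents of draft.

draft = {#787}

From (b): #828 ∈ archived.
From (d): #787 ∈ draft.
Suppose #299 ∈ draft: no assignment then satisfies all the clues, so #299 ∉ draft.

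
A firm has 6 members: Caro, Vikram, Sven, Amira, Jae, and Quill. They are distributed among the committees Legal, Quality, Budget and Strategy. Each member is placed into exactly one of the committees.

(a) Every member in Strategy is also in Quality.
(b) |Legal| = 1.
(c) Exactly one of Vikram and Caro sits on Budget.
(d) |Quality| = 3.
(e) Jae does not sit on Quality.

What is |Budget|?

2

From (e): Jae ∉ Quality.
(a) contrapositive: Jae ∉ Strategy.
Suppose Caro ∈ Strategy: no assignment then satisfies all the clues, so Caro ∉ Strategy.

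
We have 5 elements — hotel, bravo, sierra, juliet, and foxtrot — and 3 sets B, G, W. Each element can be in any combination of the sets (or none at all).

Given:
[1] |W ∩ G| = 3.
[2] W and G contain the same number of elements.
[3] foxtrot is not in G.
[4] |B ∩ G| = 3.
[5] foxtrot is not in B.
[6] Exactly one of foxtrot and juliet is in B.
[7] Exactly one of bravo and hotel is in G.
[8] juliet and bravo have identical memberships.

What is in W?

W = {bravo, juliet, sierra}

From (3): foxtrot ∉ G.
From (5): foxtrot ∉ B.
(6) (exactly one): juliet ∈ B.
(8): bravo matches juliet: bravo ∈ B.
Suppose hotel ∈ W: no assignment then satisfies all the clues, so hotel ∉ W.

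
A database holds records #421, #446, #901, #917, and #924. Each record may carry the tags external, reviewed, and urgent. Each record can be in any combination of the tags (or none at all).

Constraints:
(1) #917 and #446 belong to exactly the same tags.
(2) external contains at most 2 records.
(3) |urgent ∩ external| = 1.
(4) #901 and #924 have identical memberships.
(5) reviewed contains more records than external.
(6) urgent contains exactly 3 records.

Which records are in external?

external = {#421}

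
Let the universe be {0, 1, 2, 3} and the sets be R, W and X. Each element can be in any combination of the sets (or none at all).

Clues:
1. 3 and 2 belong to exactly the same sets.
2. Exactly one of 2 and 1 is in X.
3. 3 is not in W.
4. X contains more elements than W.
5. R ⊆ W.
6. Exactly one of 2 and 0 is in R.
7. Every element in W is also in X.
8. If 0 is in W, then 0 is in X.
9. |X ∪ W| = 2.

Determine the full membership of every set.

R = {0}; W = {0}; X = {0, 1}

From (3): 3 ∉ W.
(1): 2 matches 3: 2 ∉ W.
(5) contrapositive: 2 ∉ R.
(5) contrapositive: 3 ∉ R.
(6) (exactly one): 0 ∈ R.
(5) with 0 ∈ R: 0 ∈ W.
(7) with 0 ∈ W: 0 ∈ X.
Suppose 1 ∈ R: no assignment then satisfies all the clues, so 1 ∉ R.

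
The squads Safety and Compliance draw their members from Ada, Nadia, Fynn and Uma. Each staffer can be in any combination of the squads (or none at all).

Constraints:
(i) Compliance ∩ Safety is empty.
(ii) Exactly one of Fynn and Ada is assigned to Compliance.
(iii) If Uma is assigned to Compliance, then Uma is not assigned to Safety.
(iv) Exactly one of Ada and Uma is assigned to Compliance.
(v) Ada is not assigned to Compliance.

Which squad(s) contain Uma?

From (v): Ada ∉ Compliance.
(ii) (exactly one): Fynn ∈ Compliance.
(iv) (exactly one): Uma ∈ Compliance.
(i) (disjoint): Fynn ∉ Safety.
(i) (disjoint): Uma ∉ Safety.

Uma: Compliance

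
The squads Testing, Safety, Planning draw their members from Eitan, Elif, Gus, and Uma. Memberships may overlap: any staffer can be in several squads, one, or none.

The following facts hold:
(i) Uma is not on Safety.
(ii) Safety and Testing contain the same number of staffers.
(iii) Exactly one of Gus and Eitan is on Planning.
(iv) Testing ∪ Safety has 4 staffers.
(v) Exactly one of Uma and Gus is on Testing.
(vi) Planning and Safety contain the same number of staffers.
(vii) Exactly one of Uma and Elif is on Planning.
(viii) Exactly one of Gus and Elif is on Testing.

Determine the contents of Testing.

Testing = {Elif, Uma}

From (i): Uma ∉ Safety.
Suppose Eitan ∈ Testing: no assignment then satisfies all the clues, so Eitan ∉ Testing.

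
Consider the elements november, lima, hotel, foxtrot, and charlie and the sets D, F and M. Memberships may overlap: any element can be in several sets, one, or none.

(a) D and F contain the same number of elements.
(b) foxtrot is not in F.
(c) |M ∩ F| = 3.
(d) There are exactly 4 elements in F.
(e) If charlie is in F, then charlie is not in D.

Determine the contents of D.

D = {foxtrot, hotel, lima, november}

From (b): foxtrot ∉ F.
(d): only 4 candidates remain for F, so all are in.
(e): charlie ∉ D.
Suppose november ∉ D: no assignment then satisfies all the clues, so november ∈ D.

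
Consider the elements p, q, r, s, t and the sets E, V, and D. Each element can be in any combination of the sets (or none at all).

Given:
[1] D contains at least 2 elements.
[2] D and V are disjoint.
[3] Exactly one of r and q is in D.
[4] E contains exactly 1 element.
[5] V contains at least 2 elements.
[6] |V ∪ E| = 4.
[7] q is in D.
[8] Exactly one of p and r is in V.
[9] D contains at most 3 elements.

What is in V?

V = {r, s, t}

From (7): q ∈ D.
(2) (disjoint): q ∉ V.
(3) (exactly one): r ∉ D.
Suppose p ∈ V: no assignment then satisfies all the clues, so p ∉ V.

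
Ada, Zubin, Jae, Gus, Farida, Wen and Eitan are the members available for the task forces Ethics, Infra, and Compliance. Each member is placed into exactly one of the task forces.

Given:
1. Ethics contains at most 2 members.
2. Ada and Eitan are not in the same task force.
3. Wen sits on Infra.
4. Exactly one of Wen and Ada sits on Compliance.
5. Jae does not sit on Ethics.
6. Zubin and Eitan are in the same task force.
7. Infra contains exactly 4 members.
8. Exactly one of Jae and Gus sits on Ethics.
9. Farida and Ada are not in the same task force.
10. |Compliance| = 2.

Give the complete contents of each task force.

Ethics = {Gus}; Infra = {Eitan, Farida, Wen, Zubin}; Compliance = {Ada, Jae}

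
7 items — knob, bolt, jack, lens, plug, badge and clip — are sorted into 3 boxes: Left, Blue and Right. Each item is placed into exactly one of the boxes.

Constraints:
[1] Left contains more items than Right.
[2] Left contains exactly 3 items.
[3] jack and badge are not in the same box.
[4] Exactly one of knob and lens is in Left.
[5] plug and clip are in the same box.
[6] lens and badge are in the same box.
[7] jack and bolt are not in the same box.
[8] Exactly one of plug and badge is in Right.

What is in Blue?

Blue = {jack, knob}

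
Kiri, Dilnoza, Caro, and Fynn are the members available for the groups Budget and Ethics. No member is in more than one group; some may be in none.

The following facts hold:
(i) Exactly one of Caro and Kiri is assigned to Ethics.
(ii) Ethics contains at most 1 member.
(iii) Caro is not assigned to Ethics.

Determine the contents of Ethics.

From (iii): Caro ∉ Ethics.
(i) (exactly one): Kiri ∈ Ethics.
(ii): Ethics already has 1, so the rest are out.

Ethics = {Kiri}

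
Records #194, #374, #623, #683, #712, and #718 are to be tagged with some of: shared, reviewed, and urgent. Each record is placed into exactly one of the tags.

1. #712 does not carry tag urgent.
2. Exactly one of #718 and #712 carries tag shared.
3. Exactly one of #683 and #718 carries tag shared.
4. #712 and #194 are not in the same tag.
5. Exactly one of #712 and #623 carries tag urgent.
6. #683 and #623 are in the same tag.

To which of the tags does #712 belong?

#712: reviewed

From (1): #712 ∉ urgent.
(5) (exactly one): #623 ∈ urgent.
(6): #683 matches #623: #683 ∉ shared.
(6): #683 matches #623: #683 ∉ reviewed.
(6): #683 matches #623: #683 ∈ urgent.
(3) (exactly one): #718 ∈ shared.
(2) (exactly one): #712 ∉ shared.
Only one tag left: #712 ∈ reviewed.
(4): #194 ∉ reviewed.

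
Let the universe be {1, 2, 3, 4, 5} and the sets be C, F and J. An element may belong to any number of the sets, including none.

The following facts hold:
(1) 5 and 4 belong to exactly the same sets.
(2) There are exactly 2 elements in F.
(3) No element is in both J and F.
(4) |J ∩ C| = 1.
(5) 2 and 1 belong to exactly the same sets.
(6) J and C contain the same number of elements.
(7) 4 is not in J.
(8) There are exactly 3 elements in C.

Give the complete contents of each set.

From (7): 4 ∉ J.
(1): 5 matches 4: 5 ∉ J.
Suppose 1 ∈ C: no assignment then satisfies all the clues, so 1 ∉ C.

C = {3, 4, 5}; F = {4, 5}; J = {1, 2, 3}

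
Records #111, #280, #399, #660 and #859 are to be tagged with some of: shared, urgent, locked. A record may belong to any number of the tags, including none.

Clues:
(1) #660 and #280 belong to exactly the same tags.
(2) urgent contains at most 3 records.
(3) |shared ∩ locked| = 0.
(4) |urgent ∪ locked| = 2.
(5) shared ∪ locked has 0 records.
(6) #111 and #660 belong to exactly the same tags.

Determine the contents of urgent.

urgent = {#399, #859}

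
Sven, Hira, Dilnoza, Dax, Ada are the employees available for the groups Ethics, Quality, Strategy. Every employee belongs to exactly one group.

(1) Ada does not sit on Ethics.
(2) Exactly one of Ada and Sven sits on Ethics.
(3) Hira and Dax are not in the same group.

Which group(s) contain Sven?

Sven: Ethics

From (1): Ada ∉ Ethics.
(2) (exactly one): Sven ∈ Ethics.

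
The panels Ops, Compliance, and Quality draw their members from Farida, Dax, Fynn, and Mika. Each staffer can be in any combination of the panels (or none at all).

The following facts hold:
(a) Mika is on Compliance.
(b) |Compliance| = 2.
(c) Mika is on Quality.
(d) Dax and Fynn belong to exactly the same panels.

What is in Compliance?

Compliance = {Farida, Mika}

From (a): Mika ∈ Compliance.
From (c): Mika ∈ Quality.
Suppose Farida ∉ Compliance: no assignment then satisfies all the clues, so Farida ∈ Compliance.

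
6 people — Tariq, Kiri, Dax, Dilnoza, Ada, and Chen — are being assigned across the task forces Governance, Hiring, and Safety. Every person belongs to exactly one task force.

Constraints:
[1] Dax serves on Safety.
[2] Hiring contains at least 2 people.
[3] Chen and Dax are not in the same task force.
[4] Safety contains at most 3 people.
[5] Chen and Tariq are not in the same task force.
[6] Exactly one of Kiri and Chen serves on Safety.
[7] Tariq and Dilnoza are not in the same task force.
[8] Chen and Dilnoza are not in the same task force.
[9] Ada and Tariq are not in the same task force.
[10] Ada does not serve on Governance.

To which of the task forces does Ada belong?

From (1): Dax ∈ Safety.
From (10): Ada ∉ Governance.
(3): Chen ∉ Safety.
(6) (exactly one): Kiri ∈ Safety.
Suppose Ada ∉ Hiring: no assignment then satisfies all the clues, so Ada ∈ Hiring.

Ada: Hiring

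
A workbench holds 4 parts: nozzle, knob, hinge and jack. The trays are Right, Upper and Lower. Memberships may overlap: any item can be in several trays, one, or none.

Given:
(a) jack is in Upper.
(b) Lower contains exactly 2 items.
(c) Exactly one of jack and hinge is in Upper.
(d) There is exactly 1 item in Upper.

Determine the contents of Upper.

Upper = {jack}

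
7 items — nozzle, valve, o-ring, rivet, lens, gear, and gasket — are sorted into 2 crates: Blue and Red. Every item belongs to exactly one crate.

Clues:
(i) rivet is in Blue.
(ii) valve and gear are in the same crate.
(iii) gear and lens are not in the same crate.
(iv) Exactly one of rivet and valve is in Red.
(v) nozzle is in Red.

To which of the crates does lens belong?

lens: Blue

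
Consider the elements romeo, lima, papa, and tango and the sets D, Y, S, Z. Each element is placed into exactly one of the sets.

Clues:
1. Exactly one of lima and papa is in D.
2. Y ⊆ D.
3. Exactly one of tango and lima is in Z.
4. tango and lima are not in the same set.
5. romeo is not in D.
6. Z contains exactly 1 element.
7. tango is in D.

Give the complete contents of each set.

From (5): romeo ∉ D.
From (7): tango ∈ D.
(2) contrapositive: romeo ∉ Y.
(3) (exactly one): lima ∈ Z.
(6): Z already has 1, so the rest are out.
Only one set left: romeo ∈ S.
(1) (exactly one): papa ∈ D.

D = {papa, tango}; Y = {}; S = {romeo}; Z = {lima}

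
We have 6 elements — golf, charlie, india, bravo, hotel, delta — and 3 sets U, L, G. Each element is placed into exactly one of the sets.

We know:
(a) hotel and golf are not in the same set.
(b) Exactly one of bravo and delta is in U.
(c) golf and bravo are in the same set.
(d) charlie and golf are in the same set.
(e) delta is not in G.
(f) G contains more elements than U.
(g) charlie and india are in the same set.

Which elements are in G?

G = {bravo, charlie, golf, india}

From (e): delta ∉ G.
Suppose golf ∉ G: no assignment then satisfies all the clues, so golf ∈ G.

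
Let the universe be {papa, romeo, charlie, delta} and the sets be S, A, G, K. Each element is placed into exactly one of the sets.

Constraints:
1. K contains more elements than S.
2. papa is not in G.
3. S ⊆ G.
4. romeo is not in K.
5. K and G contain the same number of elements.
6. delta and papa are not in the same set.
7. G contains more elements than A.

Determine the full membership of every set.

S = {}; A = {}; G = {delta, romeo}; K = {charlie, papa}

From (2): papa ∉ G.
From (4): romeo ∉ K.
(3) contrapositive: papa ∉ S.
Suppose papa ∈ A: no assignment then satisfies all the clues, so papa ∉ A.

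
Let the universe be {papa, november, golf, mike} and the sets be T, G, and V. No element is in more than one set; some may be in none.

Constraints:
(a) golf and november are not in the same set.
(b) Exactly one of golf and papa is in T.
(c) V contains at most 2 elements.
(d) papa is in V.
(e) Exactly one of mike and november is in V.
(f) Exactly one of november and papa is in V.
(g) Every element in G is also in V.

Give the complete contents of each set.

T = {golf}; G = {}; V = {mike, papa}

From (d): papa ∈ V.
(b) (exactly one): golf ∈ T.
(f) (exactly one): november ∉ V.
(g) contrapositive: november ∉ G.
(a): november ∉ T.
(e) (exactly one): mike ∈ V.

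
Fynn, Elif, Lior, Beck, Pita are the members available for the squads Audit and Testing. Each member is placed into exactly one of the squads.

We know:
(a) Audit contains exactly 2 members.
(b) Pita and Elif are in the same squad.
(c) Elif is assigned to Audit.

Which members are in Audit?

Audit = {Elif, Pita}

From (c): Elif ∈ Audit.
(b): Pita matches Elif: Pita ∈ Audit.
(a): Audit already has 2, so the rest are out.
Only one squad left: Fynn ∈ Testing.
Only one squad left: Lior ∈ Testing.
Only one squad left: Beck ∈ Testing.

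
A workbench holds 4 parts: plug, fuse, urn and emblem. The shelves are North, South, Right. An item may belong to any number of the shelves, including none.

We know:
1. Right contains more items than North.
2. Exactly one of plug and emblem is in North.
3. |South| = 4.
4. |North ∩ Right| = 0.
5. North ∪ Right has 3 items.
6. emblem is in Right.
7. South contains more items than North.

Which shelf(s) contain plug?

plug: North, South

From (6): emblem ∈ Right.
(3): only 4 candidates remain for South, so all are in.
Suppose plug ∉ North: no assignment then satisfies all the clues, so plug ∈ North.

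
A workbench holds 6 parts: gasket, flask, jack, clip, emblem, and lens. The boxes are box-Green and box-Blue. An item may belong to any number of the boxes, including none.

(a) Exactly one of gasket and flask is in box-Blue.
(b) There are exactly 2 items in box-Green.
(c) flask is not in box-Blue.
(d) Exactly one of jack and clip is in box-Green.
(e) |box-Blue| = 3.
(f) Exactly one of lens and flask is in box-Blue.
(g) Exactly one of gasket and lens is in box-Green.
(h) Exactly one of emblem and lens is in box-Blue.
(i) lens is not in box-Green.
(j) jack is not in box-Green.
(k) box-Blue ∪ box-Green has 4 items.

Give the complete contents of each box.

box-Green = {clip, gasket}; box-Blue = {gasket, jack, lens}

From (c): flask ∉ box-Blue.
From (i): lens ∉ box-Green.
From (j): jack ∉ box-Green.
(a) (exactly one): gasket ∈ box-Blue.
(d) (exactly one): clip ∈ box-Green.
(f) (exactly one): lens ∈ box-Blue.
(g) (exactly one): gasket ∈ box-Green.
(h) (exactly one): emblem ∉ box-Blue.
(b): box-Green already has 2, so the rest are out.
Suppose jack ∉ box-Blue: no assignment then satisfies all the clues, so jack ∈ box-Blue.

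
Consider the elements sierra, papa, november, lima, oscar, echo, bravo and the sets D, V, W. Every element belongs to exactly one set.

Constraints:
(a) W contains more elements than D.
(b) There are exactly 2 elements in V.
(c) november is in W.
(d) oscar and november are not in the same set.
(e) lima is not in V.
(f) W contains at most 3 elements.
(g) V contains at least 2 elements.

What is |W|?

From (c): november ∈ W.
From (e): lima ∉ V.
(d): oscar ∉ W.

3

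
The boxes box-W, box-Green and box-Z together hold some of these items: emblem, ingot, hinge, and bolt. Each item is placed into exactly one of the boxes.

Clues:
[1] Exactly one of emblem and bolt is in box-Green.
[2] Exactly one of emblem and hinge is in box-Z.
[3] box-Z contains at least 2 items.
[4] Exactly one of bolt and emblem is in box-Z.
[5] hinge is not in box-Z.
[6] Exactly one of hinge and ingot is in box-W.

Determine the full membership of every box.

box-W = {hinge}; box-Green = {bolt}; box-Z = {emblem, ingot}

From (5): hinge ∉ box-Z.
(2) (exactly one): emblem ∈ box-Z.
(4) (exactly one): bolt ∉ box-Z.
(1) (exactly one): bolt ∈ box-Green.
(3): only 2 candidates remain for box-Z, so all are in.
(6) (exactly one): hinge ∈ box-W.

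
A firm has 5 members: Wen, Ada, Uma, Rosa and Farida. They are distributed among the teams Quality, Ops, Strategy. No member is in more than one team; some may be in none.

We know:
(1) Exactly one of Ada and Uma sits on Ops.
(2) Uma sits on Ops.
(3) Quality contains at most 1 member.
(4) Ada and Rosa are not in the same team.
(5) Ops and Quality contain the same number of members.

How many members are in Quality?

1

From (2): Uma ∈ Ops.
(1) (exactly one): Ada ∉ Ops.
Suppose Wen ∈ Ops: no assignment then satisfies all the clues, so Wen ∉ Ops.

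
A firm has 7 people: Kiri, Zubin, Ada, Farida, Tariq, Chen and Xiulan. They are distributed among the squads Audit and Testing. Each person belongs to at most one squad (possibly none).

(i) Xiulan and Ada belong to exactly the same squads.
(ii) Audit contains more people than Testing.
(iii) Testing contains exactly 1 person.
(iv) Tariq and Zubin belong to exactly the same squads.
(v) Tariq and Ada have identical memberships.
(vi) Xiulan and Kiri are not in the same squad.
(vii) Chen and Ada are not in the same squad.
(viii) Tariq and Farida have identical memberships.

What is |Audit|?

5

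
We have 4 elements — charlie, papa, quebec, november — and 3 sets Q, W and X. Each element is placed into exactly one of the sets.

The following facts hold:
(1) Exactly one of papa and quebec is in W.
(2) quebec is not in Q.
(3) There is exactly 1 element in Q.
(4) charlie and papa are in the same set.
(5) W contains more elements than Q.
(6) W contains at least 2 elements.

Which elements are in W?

W = {charlie, papa}

From (2): quebec ∉ Q.
Suppose charlie ∉ W: no assignment then satisfies all the clues, so charlie ∈ W.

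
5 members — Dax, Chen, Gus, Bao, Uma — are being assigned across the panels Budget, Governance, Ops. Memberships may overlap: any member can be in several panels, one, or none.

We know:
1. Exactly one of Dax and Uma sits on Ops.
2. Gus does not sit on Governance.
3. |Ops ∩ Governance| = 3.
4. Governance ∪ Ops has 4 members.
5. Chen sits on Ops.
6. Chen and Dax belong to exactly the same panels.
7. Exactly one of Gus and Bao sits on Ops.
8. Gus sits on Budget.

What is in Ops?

Ops = {Bao, Chen, Dax}

From (2): Gus ∉ Governance.
From (5): Chen ∈ Ops.
From (8): Gus ∈ Budget.
(6): Dax matches Chen: Dax ∈ Ops.
(1) (exactly one): Uma ∉ Ops.
Suppose Gus ∈ Ops: no assignment then satisfies all the clues, so Gus ∉ Ops.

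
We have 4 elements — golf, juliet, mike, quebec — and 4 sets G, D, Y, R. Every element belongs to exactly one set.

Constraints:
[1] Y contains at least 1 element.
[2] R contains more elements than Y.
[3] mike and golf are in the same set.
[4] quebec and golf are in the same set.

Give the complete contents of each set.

G = {}; D = {}; Y = {juliet}; R = {golf, mike, quebec}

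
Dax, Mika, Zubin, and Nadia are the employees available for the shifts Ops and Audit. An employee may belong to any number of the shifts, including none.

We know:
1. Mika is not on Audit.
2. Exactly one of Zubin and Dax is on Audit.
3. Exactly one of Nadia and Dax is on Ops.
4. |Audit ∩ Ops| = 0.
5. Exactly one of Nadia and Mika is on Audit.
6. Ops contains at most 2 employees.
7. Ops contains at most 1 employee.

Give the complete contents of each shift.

Ops = {Dax}; Audit = {Nadia, Zubin}

From (1): Mika ∉ Audit.
(5) (exactly one): Nadia ∈ Audit.
Suppose Dax ∉ Ops: no assignment then satisfies all the clues, so Dax ∈ Ops.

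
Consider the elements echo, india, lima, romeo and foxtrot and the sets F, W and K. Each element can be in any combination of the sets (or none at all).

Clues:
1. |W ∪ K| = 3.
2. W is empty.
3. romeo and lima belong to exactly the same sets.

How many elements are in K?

3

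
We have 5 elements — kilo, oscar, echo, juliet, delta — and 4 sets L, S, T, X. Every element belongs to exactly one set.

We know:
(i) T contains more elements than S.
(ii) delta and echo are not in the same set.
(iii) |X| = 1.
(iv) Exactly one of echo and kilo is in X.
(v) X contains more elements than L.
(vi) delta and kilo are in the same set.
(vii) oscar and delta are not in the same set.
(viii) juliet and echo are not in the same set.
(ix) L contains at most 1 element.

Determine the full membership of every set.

L = {}; S = {oscar}; T = {delta, juliet, kilo}; X = {echo}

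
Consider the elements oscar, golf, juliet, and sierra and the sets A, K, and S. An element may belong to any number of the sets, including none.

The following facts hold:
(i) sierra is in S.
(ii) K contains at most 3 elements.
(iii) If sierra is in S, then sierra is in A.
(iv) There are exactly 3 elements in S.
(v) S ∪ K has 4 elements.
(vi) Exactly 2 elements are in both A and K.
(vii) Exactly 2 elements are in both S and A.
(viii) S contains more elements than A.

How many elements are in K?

3

From (i): sierra ∈ S.
(iii): sierra ∈ A.
Suppose sierra ∉ K: no assignment then satisfies all the clues, so sierra ∈ K.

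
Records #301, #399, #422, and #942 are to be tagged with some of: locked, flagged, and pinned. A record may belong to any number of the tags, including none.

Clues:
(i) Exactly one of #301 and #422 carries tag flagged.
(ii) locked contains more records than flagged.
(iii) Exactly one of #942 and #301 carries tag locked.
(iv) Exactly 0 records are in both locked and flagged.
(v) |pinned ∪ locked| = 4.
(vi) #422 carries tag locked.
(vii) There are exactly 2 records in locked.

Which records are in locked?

locked = {#422, #942}

From (vi): #422 ∈ locked.
Suppose #301 ∈ locked: no assignment then satisfies all the clues, so #301 ∉ locked.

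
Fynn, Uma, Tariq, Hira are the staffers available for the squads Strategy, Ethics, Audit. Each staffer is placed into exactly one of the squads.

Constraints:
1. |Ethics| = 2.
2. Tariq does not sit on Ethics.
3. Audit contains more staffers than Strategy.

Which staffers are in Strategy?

Strategy = {}

From (2): Tariq ∉ Ethics.
Suppose Fynn ∈ Strategy: no assignment then satisfies all the clues, so Fynn ∉ Strategy.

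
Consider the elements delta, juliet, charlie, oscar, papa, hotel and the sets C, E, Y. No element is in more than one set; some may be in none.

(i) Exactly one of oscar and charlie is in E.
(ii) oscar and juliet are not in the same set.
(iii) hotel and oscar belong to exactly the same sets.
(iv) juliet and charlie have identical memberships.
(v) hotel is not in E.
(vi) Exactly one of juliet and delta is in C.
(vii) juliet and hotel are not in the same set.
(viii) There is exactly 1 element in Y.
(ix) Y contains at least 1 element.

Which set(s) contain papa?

papa: Y

From (v): hotel ∉ E.
(iii): oscar matches hotel: oscar ∉ E.
(i) (exactly one): charlie ∈ E.
(iv): juliet matches charlie: juliet ∉ C.
(iv): juliet matches charlie: juliet ∈ E.
(vi) (exactly one): delta ∈ C.
Suppose papa ∈ C: no assignment then satisfies all the clues, so papa ∉ C.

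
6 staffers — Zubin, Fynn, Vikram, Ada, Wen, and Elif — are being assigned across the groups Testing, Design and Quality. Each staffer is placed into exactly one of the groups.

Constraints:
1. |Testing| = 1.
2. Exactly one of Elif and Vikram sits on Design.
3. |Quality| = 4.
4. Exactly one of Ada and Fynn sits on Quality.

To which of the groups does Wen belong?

Wen: Quality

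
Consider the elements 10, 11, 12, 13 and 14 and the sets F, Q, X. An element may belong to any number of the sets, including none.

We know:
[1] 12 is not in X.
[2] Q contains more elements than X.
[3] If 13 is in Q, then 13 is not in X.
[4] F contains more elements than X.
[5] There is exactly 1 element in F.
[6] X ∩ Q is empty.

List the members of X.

X = {}

From (1): 12 ∉ X.
Suppose 10 ∈ X: no assignment then satisfies all the clues, so 10 ∉ X.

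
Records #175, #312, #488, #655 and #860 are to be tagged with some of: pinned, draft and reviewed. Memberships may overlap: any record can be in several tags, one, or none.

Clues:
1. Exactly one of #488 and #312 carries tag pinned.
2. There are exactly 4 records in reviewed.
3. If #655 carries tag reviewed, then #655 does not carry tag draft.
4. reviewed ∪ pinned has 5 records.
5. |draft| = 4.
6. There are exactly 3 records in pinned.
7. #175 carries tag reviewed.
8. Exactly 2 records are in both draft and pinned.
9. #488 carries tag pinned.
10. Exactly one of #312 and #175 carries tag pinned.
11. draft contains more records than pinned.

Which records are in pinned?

pinned = {#175, #488, #655}

From (7): #175 ∈ reviewed.
From (9): #488 ∈ pinned.
(1) (exactly one): #312 ∉ pinned.
(10) (exactly one): #175 ∈ pinned.
Suppose #655 ∉ pinned: no assignment then satisfies all the clues, so #655 ∈ pinned.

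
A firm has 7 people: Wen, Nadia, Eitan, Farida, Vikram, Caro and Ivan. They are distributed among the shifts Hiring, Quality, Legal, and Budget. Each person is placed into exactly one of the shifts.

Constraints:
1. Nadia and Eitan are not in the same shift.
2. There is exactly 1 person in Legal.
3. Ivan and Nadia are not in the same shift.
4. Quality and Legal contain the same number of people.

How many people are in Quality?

1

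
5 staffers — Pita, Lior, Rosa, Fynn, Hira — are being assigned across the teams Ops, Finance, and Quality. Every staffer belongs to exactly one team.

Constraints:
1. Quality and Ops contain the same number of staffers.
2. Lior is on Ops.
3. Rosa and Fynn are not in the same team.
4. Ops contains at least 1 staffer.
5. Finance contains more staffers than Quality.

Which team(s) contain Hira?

Hira: Finance

From (2): Lior ∈ Ops.
Suppose Hira ∈ Ops: no assignment then satisfies all the clues, so Hira ∉ Ops.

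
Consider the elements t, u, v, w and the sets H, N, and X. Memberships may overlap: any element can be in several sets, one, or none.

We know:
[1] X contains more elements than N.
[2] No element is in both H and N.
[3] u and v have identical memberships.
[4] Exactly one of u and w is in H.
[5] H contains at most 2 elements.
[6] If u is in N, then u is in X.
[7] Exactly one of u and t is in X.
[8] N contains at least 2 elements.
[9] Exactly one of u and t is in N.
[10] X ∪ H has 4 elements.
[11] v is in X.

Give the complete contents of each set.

From (11): v ∈ X.
(3): u matches v: u ∈ X.
(7) (exactly one): t ∉ X.
Suppose t ∉ H: no assignment then satisfies all the clues, so t ∈ H.

H = {t, w}; N = {u, v}; X = {u, v, w}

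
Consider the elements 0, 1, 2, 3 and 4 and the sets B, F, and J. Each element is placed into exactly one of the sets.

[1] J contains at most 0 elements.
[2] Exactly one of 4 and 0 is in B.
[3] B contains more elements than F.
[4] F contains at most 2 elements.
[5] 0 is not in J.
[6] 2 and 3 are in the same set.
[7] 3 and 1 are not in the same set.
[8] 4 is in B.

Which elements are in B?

B = {2, 3, 4}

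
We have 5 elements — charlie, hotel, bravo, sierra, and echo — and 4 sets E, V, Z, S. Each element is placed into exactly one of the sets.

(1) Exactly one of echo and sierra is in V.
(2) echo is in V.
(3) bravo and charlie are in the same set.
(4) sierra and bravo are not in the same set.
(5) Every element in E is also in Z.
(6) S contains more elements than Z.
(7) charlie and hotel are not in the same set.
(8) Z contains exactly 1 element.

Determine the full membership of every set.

E = {}; V = {echo, hotel}; Z = {sierra}; S = {bravo, charlie}

From (2): echo ∈ V.
(1) (exactly one): sierra ∉ V.
Suppose charlie ∈ E: no assignment then satisfies all the clues, so charlie ∉ E.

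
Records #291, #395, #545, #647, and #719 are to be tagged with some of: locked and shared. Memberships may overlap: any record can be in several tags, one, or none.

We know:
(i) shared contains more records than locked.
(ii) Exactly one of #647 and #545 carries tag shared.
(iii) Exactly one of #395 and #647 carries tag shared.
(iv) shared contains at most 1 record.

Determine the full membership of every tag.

locked = {}; shared = {#647}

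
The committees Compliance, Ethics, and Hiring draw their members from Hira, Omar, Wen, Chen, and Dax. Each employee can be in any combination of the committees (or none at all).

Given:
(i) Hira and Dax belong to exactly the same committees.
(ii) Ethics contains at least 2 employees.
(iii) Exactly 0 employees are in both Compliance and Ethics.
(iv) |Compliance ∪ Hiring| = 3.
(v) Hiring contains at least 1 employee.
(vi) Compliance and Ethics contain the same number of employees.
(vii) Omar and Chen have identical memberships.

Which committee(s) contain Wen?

Wen: Hiring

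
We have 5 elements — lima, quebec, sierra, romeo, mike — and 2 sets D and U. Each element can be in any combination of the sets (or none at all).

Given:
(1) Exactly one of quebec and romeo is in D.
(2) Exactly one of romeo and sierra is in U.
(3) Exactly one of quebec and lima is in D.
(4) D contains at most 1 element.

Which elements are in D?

D = {quebec}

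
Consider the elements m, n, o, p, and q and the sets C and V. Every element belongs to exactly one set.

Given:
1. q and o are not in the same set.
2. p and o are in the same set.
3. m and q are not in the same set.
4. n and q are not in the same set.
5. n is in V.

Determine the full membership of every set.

From (5): n ∈ V.
(4): q ∉ V.
Only one set left: q ∈ C.
(1): o ∉ C.
(2): p matches o: p ∉ C.
(3): m ∉ C.
Only one set left: m ∈ V.
Only one set left: o ∈ V.
Only one set left: p ∈ V.

C = {q}; V = {m, n, o, p}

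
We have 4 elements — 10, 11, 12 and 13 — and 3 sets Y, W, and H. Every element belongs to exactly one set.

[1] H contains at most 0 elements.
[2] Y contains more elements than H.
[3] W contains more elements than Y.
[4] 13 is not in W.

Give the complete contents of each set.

Y = {13}; W = {10, 11, 12}; H = {}

From (4): 13 ∉ W.
(1): H already has 0, so the rest are out.
Only one set left: 13 ∈ Y.
Suppose 10 ∈ Y: no assignment then satisfies all the clues, so 10 ∉ Y.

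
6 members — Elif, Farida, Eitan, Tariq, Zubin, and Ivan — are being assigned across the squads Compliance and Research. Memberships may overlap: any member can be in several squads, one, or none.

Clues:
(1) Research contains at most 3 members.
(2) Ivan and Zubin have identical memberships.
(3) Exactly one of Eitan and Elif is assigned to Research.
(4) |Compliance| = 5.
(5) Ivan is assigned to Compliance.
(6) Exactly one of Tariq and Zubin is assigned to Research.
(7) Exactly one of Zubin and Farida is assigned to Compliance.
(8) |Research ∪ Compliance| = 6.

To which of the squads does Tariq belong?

Tariq: Compliance, Research

From (5): Ivan ∈ Compliance.
(2): Zubin matches Ivan: Zubin ∈ Compliance.
(7) (exactly one): Farida ∉ Compliance.
(4): only 5 candidates remain for Compliance, so all are in.
Suppose Tariq ∉ Research: no assignment then satisfies all the clues, so Tariq ∈ Research.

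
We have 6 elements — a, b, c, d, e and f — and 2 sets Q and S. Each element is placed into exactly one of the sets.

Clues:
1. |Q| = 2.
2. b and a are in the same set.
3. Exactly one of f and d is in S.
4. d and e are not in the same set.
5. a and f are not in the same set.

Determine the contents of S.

S = {a, b, c, d}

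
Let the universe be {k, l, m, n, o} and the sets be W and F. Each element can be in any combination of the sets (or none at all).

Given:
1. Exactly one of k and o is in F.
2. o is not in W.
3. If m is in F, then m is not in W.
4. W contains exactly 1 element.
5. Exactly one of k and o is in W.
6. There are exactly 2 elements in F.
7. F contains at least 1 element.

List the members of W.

From (2): o ∉ W.
(5) (exactly one): k ∈ W.
(4): W already has 1, so the rest are out.

W = {k}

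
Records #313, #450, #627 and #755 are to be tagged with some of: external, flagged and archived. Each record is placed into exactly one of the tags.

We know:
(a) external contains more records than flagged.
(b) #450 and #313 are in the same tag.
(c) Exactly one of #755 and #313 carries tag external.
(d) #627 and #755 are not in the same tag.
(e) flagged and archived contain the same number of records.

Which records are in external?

external = {#313, #450}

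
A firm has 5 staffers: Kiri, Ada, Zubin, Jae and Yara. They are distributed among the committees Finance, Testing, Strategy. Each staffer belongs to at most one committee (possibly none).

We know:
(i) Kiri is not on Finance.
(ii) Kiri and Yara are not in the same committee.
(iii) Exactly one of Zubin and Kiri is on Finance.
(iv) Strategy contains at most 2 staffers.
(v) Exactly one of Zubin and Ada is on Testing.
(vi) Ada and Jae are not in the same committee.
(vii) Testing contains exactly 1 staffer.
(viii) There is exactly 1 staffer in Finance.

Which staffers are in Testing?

Testing = {Ada}

From (i): Kiri ∉ Finance.
(iii) (exactly one): Zubin ∈ Finance.
(v) (exactly one): Ada ∈ Testing.
(vi): Jae ∉ Testing.
(vii): Testing already has 1, so the rest are out.
(viii): Finance already has 1, so the rest are out.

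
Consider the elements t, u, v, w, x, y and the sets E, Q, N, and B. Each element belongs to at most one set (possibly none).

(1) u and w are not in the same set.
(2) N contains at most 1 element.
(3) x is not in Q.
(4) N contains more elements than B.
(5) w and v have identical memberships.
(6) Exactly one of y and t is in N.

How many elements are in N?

1

From (3): x ∉ Q.
Suppose t ∈ B: no assignment then satisfies all the clues, so t ∉ B.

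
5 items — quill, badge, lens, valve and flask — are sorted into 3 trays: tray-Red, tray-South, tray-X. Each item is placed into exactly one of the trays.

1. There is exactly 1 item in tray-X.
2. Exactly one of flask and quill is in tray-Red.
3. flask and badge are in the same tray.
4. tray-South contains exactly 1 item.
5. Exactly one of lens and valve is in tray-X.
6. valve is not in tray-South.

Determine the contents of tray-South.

tray-South = {quill}

From (6): valve ∉ tray-South.
Suppose quill ∉ tray-South: no assignment then satisfies all the clues, so quill ∈ tray-South.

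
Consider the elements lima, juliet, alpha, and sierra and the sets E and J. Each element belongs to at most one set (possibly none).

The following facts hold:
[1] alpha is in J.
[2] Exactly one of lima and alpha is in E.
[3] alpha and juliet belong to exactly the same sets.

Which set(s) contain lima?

From (1): alpha ∈ J.
(2) (exactly one): lima ∈ E.
(3): juliet matches alpha: juliet ∉ E.
(3): juliet matches alpha: juliet ∈ J.

lima: E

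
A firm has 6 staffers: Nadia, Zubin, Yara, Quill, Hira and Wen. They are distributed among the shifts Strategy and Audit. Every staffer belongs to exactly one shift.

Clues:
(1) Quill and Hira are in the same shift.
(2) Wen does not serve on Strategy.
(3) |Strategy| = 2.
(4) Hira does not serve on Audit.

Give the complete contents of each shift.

Strategy = {Hira, Quill}; Audit = {Nadia, Wen, Yara, Zubin}

From (2): Wen ∉ Strategy.
From (4): Hira ∉ Audit.
(1): Quill matches Hira: Quill ∉ Audit.
Only one shift left: Quill ∈ Strategy.
Only one shift left: Hira ∈ Strategy.
Only one shift left: Wen ∈ Audit.
(3): Strategy already has 2, so the rest are out.
Only one shift left: Nadia ∈ Audit.
Only one shift left: Zubin ∈ Audit.
Only one shift left: Yara ∈ Audit.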